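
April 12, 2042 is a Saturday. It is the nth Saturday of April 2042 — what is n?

Day 12 falls in week ⌈12/7⌉ of the month.
Days 1–7 hold the 1st Saturday, 8–14 the 2nd, 15–21 the 3rd, 22–28 the 4th, 29–31 the 5th.
12 is in the range for the 2nd.

2nd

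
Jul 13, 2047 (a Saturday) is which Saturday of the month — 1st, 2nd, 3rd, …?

Day 13 falls in week ⌈13/7⌉ of the month.
Days 1–7 hold the 1st Saturday, 8–14 the 2nd, 15–21 the 3rd, 22–28 the 4th, 29–31 the 5th.
13 is in the range for the 2nd.

2nd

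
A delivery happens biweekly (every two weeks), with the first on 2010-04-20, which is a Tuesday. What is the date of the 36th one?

2011-08-23

The 36th occurrence is 35 intervals after the first: 35 × 14 = 490 days after 2010-04-20.
April has 30 days — 10 days to the end of April leaves 480.
From end of April to end of 2010 is 245 days (235 left).
January has 31 days (204 left).
February has 28 days (176 left).
March has 31 days (145 left).
April has 30 days (115 left).
May has 31 days (84 left).
June has 30 days (54 left).
July has 31 days (23 left).
23 days into August → 2011-08-23.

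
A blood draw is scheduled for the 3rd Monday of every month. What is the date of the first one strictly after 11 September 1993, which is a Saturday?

20 September 1993

September 1993 starts on a Wednesday; its first Monday is the 6th, so the 3rd Monday is the 20th — 20 September 1993.
20 September 1993 is after 11 September 1993, so that is the next one.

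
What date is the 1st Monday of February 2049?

1 February 2049

February 2049 begins on a Monday, so the first Monday is February 1.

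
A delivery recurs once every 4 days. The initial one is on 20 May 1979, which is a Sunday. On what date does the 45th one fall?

12 November 1979

The 45th occurrence is 44 intervals after the first: 44 × 4 = 176 days after 20 May 1979.
May has 31 days — 11 days to the end of May leaves 165.
June has 30 days (135 left).
July has 31 days (104 left).
August has 31 days (73 left).
September has 30 days (43 left).
October has 31 days (12 left).
12 days into November → 12 November 1979.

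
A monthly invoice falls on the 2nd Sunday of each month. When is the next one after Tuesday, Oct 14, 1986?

Nov 9, 1986

Oct 1986 starts on a Wednesday; its first Sunday is the 5th, so the 2nd Sunday is the 12th — Oct 12, 1986.
That is not after Oct 14, 1986, so look at Nov 1986.
Nov 1986 starts on a Saturday; its first Sunday is the 2nd, so the 2nd Sunday is the 9th — Nov 9, 1986.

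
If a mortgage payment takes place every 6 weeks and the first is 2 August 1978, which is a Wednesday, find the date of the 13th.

19 December 1979

The 13th occurrence is 12 intervals after the first: 12 × 42 = 504 days after 2 August 1978.
August has 31 days — 29 days to the end of August leaves 475.
From end of August to end of 1978 is 122 days (353 left).
January has 31 days (322 left).
February has 28 days (294 left).
March has 31 days (263 left).
April has 30 days (233 left).
May has 31 days (202 left).
June has 30 days (172 left).
July has 31 days (141 left).
August has 31 days (110 left).
September has 30 days (80 left).
October has 31 days (49 left).
November has 30 days (19 left).
19 days into December → 19 December 1979.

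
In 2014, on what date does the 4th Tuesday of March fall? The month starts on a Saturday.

2014-03-25

March 2014 begins on a Saturday, so the first Tuesday is March 4 (3 days later).
The 4th Tuesday is 3 weeks later: 4 + 21 = 25.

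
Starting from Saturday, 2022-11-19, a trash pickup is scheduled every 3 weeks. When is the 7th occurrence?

The 7th occurrence is 6 intervals after the first: 6 × 21 = 126 days after 2022-11-19.
November has 30 days — 11 days to the end of November leaves 115.
December has 31 days (84 left).
January has 31 days (53 left).
February has 28 days (25 left).
25 days into March → 2023-03-25.

2023-03-25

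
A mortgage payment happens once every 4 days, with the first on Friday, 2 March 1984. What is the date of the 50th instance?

The 50th occurrence is 49 intervals after the first: 49 × 4 = 196 days after 2 March 1984.
March has 31 days — 29 days to the end of March leaves 167.
April has 30 days (137 left).
May has 31 days (106 left).
June has 30 days (76 left).
July has 31 days (45 left).
August has 31 days (14 left).
14 days into September → 14 September 1984.

14 September 1984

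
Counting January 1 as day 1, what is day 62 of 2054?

Jan has 31 days (62 − 31 = 31 remain).
Feb has 28 days (31 − 28 = 3 remain).
3 into Mar → Mar 3.

Mar 3, 2054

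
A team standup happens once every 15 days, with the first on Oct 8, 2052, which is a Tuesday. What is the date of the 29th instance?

The 29th occurrence is 28 intervals after the first: 28 × 15 = 420 days after Oct 8, 2052.
Oct has 31 days — 23 days to the end of Oct leaves 397.
Nov has 30 days (367 left).
Dec has 31 days (336 left).
Jan has 31 days (305 left).
Feb has 28 days (277 left).
Mar has 31 days (246 left).
Apr has 30 days (216 left).
May has 31 days (185 left).
Jun has 30 days (155 left).
Jul has 31 days (124 left).
Aug has 31 days (93 left).
Sep has 30 days (63 left).
Oct has 31 days (32 left).
Nov has 30 days (2 left).
2 days into Dec → Dec 2, 2053.

Dec 2, 2053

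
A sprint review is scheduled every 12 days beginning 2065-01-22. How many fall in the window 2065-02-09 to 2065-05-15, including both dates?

8

Occurrences land 12·i days after 2065-01-22 for i = 0, 1, 2, …
2065-02-09 is 18 days after the start; 18 ÷ 12 = 1 remainder 6; since the remainder is 6, round up to i = 2. First occurrence in the window: #3 on 2065-02-15 (2×12 = 24 days in).
2065-05-15 is 113 days after the start; 113 ÷ 12 = 9 remainder 5. Last occurrence in the window: #10 on 2065-05-10.
Occurrences #3 through #10: 8 in total.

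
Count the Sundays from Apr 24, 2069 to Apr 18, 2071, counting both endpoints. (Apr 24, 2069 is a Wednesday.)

Apr 24, 2069 is a Wednesday; the first Sunday on or after it is Apr 28, 2069 (4 days later).
From Apr 28, 2069 to Apr 18, 2071: 247 + 365 + 108 = 720 days (rest of 2069, 2070, to Apr 18, 2071 in 2071).
720 ÷ 7 = 102 full weeks with remainder 6, so 102 more Sundays after the first → 103.

103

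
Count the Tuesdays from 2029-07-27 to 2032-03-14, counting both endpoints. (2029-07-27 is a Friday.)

2029-07-27 is a Friday; the first Tuesday on or after it is 2029-07-31 (4 days later).
From 2029-07-31 to 2032-03-14: 153 + 365 + 365 + 74 = 957 days (rest of 2029, 2030, 2031, to 2032-03-14 in 2032).
957 ÷ 7 = 136 full weeks with remainder 5, so 136 more Tuesdays after the first → 137.

137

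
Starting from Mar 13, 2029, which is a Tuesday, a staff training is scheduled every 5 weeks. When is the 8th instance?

Nov 13, 2029

The 8th occurrence is 7 intervals after the first: 7 × 35 = 245 days after Mar 13, 2029.
Mar has 31 days — 18 days to the end of Mar leaves 227.
Apr has 30 days (197 left).
May has 31 days (166 left).
Jun has 30 days (136 left).
Jul has 31 days (105 left).
Aug has 31 days (74 left).
Sep has 30 days (44 left).
Oct has 31 days (13 left).
13 days into Nov → Nov 13, 2029.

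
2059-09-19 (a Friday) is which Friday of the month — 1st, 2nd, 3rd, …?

Day 19 falls in week ⌈19/7⌉ of the month.
Days 1–7 hold the 1st Friday, 8–14 the 2nd, 15–21 the 3rd, 22–28 the 4th, 29–31 the 5th.
19 is in the range for the 3rd.

3rd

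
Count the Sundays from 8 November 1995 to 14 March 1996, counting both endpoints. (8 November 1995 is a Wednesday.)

8 November 1995 is a Wednesday; the first Sunday on or after it is 12 November 1995 (4 days later).
From 12 November 1995 to 14 March 1996: 18 + 31 + 31 + 29 + 14 = 123 days (rest of November, December, January, February, March).
123 ÷ 7 = 17 full weeks with remainder 4, so 17 more Sundays after the first → 18.

18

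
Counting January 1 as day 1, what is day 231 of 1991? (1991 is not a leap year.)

Aug 19, 1991

Jan has 31 days (231 − 31 = 200 remain).
Feb has 28 days (200 − 28 = 172 remain).
Mar has 31 days (172 − 31 = 141 remain).
Apr has 30 days (141 − 30 = 111 remain).
May has 31 days (111 − 31 = 80 remain).
Jun has 30 days (80 − 30 = 50 remain).
Jul has 31 days (50 − 31 = 19 remain).
19 into Aug → Aug 19.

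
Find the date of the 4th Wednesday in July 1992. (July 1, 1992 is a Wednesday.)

July 1992 begins on a Wednesday, so the first Wednesday is July 1.
The 4th Wednesday is 3 weeks later: 1 + 21 = 22.

22 July 1992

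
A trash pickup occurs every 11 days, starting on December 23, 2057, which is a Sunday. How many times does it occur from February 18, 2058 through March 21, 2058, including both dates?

3

Occurrences land 11·i days after December 23, 2057 for i = 0, 1, 2, …
February 18, 2058 is 57 days after the start; 57 ÷ 11 = 5 remainder 2; since the remainder is 2, round up to i = 6. First occurrence in the window: #7 on February 27, 2058 (6×11 = 66 days in).
March 21, 2058 is 88 days after the start; 88 ÷ 11 = 8 remainder 0. Last occurrence in the window: #9 on March 21, 2058.
Occurrences #7 through #9: 3 in total.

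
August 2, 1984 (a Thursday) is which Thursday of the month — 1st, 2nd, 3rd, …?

1st

Day 2 falls in week ⌈2/7⌉ of the month.
Days 1–7 hold the 1st Thursday, 8–14 the 2nd, 15–21 the 3rd, 22–28 the 4th, 29–31 the 5th.
2 is in the range for the 1st.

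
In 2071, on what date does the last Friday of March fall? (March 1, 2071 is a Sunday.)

March 2071 begins on a Sunday, so the first Friday is March 6 (5 days later).
March 2071 has 31 days. Adding weeks: 6, 13, 20, 27 — the last one ≤ 31 is the 27th.

March 27, 2071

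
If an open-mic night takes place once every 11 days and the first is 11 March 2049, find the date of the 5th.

The 5th occurrence is 4 intervals after the first: 4 × 11 = 44 days after 11 March 2049.
March has 31 days — 20 days to the end of March leaves 24.
24 days into April → 24 April 2049.

24 April 2049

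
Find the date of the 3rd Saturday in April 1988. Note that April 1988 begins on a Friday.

16 April 1988

April 1988 begins on a Friday, so the first Saturday is April 2 (1 day later).
The 3rd Saturday is 2 weeks later: 2 + 14 = 16.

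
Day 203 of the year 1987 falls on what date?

January has 31 days (203 − 31 = 172 remain).
February has 28 days (172 − 28 = 144 remain).
March has 31 days (144 − 31 = 113 remain).
April has 30 days (113 − 30 = 83 remain).
May has 31 days (83 − 31 = 52 remain).
June has 30 days (52 − 30 = 22 remain).
22 into July → July 22.

July 22, 1987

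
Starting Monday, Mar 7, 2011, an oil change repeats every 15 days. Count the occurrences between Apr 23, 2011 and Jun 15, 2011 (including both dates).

Occurrences land 15·i days after Mar 7, 2011 for i = 0, 1, 2, …
Apr 23, 2011 is 47 days after the start; 47 ÷ 15 = 3 remainder 2; since the remainder is 2, round up to i = 4. First occurrence in the window: #5 on May 6, 2011 (4×15 = 60 days in).
Jun 15, 2011 is 100 days after the start; 100 ÷ 15 = 6 remainder 10. Last occurrence in the window: #7 on Jun 5, 2011.
Occurrences #5 through #7: 3 in total.

3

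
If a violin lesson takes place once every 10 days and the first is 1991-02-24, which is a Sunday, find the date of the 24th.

The 24th occurrence is 23 intervals after the first: 23 × 10 = 230 days after 1991-02-24.
February has 28 days — 4 days to the end of February leaves 226.
March has 31 days (195 left).
April has 30 days (165 left).
May has 31 days (134 left).
June has 30 days (104 left).
July has 31 days (73 left).
August has 31 days (42 left).
September has 30 days (12 left).
12 days into October → 1991-10-12.

1991-10-12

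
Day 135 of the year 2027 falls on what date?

January has 31 days (135 − 31 = 104 remain).
February has 28 days (104 − 28 = 76 remain).
March has 31 days (76 − 31 = 45 remain).
April has 30 days (45 − 30 = 15 remain).
15 into May → May 15.

15 May 2027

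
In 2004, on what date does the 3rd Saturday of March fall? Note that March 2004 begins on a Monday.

2004-03-20

March 2004 begins on a Monday, so the first Saturday is March 6 (5 days later).
The 3rd Saturday is 2 weeks later: 6 + 14 = 20.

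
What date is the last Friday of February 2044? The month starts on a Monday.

February 2044 begins on a Monday, so the first Friday is February 5 (4 days later).
February 2044 has 29 days. Adding weeks: 5, 12, 19, 26 — the last one ≤ 29 is the 26th.

February 26, 2044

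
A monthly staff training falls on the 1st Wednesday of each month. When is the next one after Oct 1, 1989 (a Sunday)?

Oct 4, 1989

Oct 1989 starts on a Sunday, so its 1st Wednesday is Oct 4, 1989 (3 days in).
Oct 4, 1989 is after Oct 1, 1989, so that is the next one.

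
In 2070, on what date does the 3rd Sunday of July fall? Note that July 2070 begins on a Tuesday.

2070-07-20

July 2070 begins on a Tuesday, so the first Sunday is July 6 (5 days later).
The 3rd Sunday is 2 weeks later: 6 + 14 = 20.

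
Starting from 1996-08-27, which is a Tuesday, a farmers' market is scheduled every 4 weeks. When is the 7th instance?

1997-02-11

The 7th occurrence is 6 intervals after the first: 6 × 28 = 168 days after 1996-08-27.
August has 31 days — 4 days to the end of August leaves 164.
September has 30 days (134 left).
October has 31 days (103 left).
November has 30 days (73 left).
December has 31 days (42 left).
January has 31 days (11 left).
11 days into February → 1997-02-11.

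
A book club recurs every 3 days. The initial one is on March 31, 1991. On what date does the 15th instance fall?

The 15th occurrence is 14 intervals after the first: 14 × 3 = 42 days after March 31, 1991.
March has 31 days — 0 days to the end of March leaves 42.
April has 30 days (12 left).
12 days into May → May 12, 1991.

May 12, 1991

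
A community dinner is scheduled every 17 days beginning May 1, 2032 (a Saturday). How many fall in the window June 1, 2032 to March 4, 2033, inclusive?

Occurrences land 17·i days after May 1, 2032 for i = 0, 1, 2, …
June 1, 2032 is 31 days after the start; 31 ÷ 17 = 1 remainder 14; since the remainder is 14, round up to i = 2. First occurrence in the window: #3 on June 4, 2032 (2×17 = 34 days in).
March 4, 2033 is 307 days after the start; 307 ÷ 17 = 18 remainder 1. Last occurrence in the window: #19 on March 3, 2033.
Occurrences #3 through #19: 17 in total.

17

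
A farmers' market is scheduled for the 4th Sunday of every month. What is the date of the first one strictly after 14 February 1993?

28 February 1993

February 1993 starts on a Monday; its first Sunday is the 7th, so the 4th Sunday is the 28th — 28 February 1993.
28 February 1993 is after 14 February 1993, so that is the next one.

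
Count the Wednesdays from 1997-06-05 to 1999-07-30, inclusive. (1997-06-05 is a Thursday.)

1997-06-05 is a Thursday; the first Wednesday on or after it is 1997-06-11 (6 days later).
From 1997-06-11 to 1999-07-30: 203 + 365 + 211 = 779 days (rest of 1997, 1998, to 1999-07-30 in 1999).
779 ÷ 7 = 111 full weeks with remainder 2, so 111 more Wednesdays after the first → 112.

112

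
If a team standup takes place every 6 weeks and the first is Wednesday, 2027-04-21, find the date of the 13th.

The 13th occurrence is 12 intervals after the first: 12 × 42 = 504 days after 2027-04-21.
April has 30 days — 9 days to the end of April leaves 495.
From end of April to end of 2027 is 245 days (250 left).
January has 31 days (219 left).
February has 29 days (190 left).
March has 31 days (159 left).
April has 30 days (129 left).
May has 31 days (98 left).
June has 30 days (68 left).
July has 31 days (37 left).
August has 31 days (6 left).
6 days into September → 2028-09-06.

2028-09-06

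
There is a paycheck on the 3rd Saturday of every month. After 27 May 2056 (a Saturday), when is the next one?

May 2056 starts on a Monday; its first Saturday is the 6th, so the 3rd Saturday is the 20th — 20 May 2056.
That is not after 27 May 2056, so look at June 2056.
June 2056 starts on a Thursday; its first Saturday is the 3rd, so the 3rd Saturday is the 17th — 17 June 2056.

17 June 2056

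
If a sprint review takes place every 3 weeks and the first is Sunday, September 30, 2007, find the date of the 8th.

The 8th occurrence is 7 intervals after the first: 7 × 21 = 147 days after September 30, 2007.
September has 30 days — 0 days to the end of September leaves 147.
October has 31 days (116 left).
November has 30 days (86 left).
December has 31 days (55 left).
January has 31 days (24 left).
24 days into February → February 24, 2008.

February 24, 2008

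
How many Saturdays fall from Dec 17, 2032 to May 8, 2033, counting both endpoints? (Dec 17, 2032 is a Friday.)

Dec 17, 2032 is a Friday; the first Saturday on or after it is Dec 18, 2032 (1 day later).
From Dec 18, 2032 to May 8, 2033: 13 + 31 + 28 + 31 + 30 + 8 = 141 days (rest of Dec, Jan, Feb, Mar, Apr, May).
141 ÷ 7 = 20 full weeks with remainder 1, so 20 more Saturdays after the first → 21.

21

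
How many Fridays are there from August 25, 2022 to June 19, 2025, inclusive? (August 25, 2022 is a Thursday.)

147

August 25, 2022 is a Thursday; the first Friday on or after it is August 26, 2022 (1 day later).
From August 26, 2022 to June 19, 2025: 127 + 365 + 366 + 170 = 1028 days (rest of 2022, 2023, 2024, to June 19, 2025 in 2025).
1028 ÷ 7 = 146 full weeks with remainder 6, so 146 more Fridays after the first → 147.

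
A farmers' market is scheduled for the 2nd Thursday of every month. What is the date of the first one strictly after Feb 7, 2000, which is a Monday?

Feb 10, 2000

Feb 2000 starts on a Tuesday; its first Thursday is the 3rd, so the 2nd Thursday is the 10th — Feb 10, 2000.
Feb 10, 2000 is after Feb 7, 2000, so that is the next one.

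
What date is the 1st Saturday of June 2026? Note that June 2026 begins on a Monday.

June 6, 2026

June 2026 begins on a Monday, so the first Saturday is June 6 (5 days later).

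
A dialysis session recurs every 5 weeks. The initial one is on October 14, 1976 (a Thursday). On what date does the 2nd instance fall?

The 2nd occurrence is 1 interval after the first: 1 × 35 = 35 days after October 14, 1976.
October has 31 days — 17 days to the end of October leaves 18.
18 days into November → November 18, 1976.

November 18, 1976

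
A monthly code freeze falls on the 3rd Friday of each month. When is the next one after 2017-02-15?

February 2017 starts on a Wednesday; its first Friday is the 3rd, so the 3rd Friday is the 17th — 2017-02-17.
2017-02-17 is after 2017-02-15, so that is the next one.

2017-02-17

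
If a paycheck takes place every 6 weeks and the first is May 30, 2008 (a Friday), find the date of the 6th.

The 6th occurrence is 5 intervals after the first: 5 × 42 = 210 days after May 30, 2008.
May has 31 days — 1 day to the end of May leaves 209.
June has 30 days (179 left).
July has 31 days (148 left).
August has 31 days (117 left).
September has 30 days (87 left).
October has 31 days (56 left).
November has 30 days (26 left).
26 days into December → December 26, 2008.

December 26, 2008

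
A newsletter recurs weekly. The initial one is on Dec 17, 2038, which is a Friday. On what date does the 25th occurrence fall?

Jun 3, 2039

The 25th occurrence is 24 intervals after the first: 24 × 7 = 168 days after Dec 17, 2038.
Dec has 31 days — 14 days to the end of Dec leaves 154.
Jan has 31 days (123 left).
Feb has 28 days (95 left).
Mar has 31 days (64 left).
Apr has 30 days (34 left).
May has 31 days (3 left).
3 days into Jun → Jun 3, 2039.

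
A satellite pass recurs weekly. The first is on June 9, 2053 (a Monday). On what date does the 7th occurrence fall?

July 21, 2053

The 7th occurrence is 6 intervals after the first: 6 × 7 = 42 days after June 9, 2053.
June has 30 days — 21 days to the end of June leaves 21.
21 days into July → July 21, 2053.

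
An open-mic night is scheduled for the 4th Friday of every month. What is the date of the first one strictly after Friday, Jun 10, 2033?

Jun 2033 starts on a Wednesday; its first Friday is the 3rd, so the 4th Friday is the 24th — Jun 24, 2033.
Jun 24, 2033 is after Jun 10, 2033, so that is the next one.

Jun 24, 2033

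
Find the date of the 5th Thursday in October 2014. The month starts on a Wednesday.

October 30, 2014

October 2014 begins on a Wednesday, so the first Thursday is October 2 (1 day later).
The 5th Thursday is 4 weeks later: 2 + 28 = 30.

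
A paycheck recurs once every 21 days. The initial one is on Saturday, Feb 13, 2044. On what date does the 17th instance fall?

Jan 14, 2045

The 17th occurrence is 16 intervals after the first: 16 × 21 = 336 days after Feb 13, 2044.
Feb has 29 days — 16 days to the end of Feb leaves 320.
Mar has 31 days (289 left).
Apr has 30 days (259 left).
May has 31 days (228 left).
Jun has 30 days (198 left).
Jul has 31 days (167 left).
Aug has 31 days (136 left).
Sep has 30 days (106 left).
Oct has 31 days (75 left).
Nov has 30 days (45 left).
Dec has 31 days (14 left).
14 days into Jan → Jan 14, 2045.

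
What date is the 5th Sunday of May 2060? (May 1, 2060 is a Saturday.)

May 30, 2060

May 2060 begins on a Saturday, so the first Sunday is May 2 (1 day later).
The 5th Sunday is 4 weeks later: 2 + 28 = 30.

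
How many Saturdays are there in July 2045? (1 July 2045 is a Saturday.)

5

1 July 2045 is a Saturday; the first Saturday on or after it is 1 July 2045.
From 1 July 2045 to 31 July 2045 is 31 − 1 = 30 days.
30 ÷ 7 = 4 full weeks with remainder 2, so 4 more Saturdays after the first → 5.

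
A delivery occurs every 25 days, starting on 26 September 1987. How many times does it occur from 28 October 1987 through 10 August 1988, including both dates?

Occurrences land 25·i days after 26 September 1987 for i = 0, 1, 2, …
28 October 1987 is 32 days after the start; 32 ÷ 25 = 1 remainder 7; since the remainder is 7, round up to i = 2. First occurrence in the window: #3 on 15 November 1987 (2×25 = 50 days in).
10 August 1988 is 319 days after the start; 319 ÷ 25 = 12 remainder 19. Last occurrence in the window: #13 on 22 July 1988.
Occurrences #3 through #13: 11 in total.

11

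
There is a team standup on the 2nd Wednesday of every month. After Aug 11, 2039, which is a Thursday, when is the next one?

Sep 14, 2039

Aug 2039 starts on a Monday; its first Wednesday is the 3rd, so the 2nd Wednesday is the 10th — Aug 10, 2039.
That is not after Aug 11, 2039, so look at Sep 2039.
Sep 2039 starts on a Thursday; its first Wednesday is the 7th, so the 2nd Wednesday is the 14th — Sep 14, 2039.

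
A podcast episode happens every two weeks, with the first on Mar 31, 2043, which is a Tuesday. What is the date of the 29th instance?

Apr 26, 2044

The 29th occurrence is 28 intervals after the first: 28 × 14 = 392 days after Mar 31, 2043.
Mar has 31 days — 0 days to the end of Mar leaves 392.
Apr has 30 days (362 left).
May has 31 days (331 left).
Jun has 30 days (301 left).
Jul has 31 days (270 left).
Aug has 31 days (239 left).
Sep has 30 days (209 left).
Oct has 31 days (178 left).
Nov has 30 days (148 left).
Dec has 31 days (117 left).
Jan has 31 days (86 left).
Feb has 29 days (57 left).
Mar has 31 days (26 left).
26 days into Apr → Apr 26, 2044.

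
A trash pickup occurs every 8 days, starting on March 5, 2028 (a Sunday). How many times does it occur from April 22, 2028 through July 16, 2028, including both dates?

11

Occurrences land 8·i days after March 5, 2028 for i = 0, 1, 2, …
April 22, 2028 is 48 days after the start; 48 ÷ 8 = 6 remainder 0. First occurrence in the window: #7 on April 22, 2028 (6×8 = 48 days in).
July 16, 2028 is 133 days after the start; 133 ÷ 8 = 16 remainder 5. Last occurrence in the window: #17 on July 11, 2028.
Occurrences #7 through #17: 11 in total.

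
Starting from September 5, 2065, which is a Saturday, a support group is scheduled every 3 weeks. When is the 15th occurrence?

June 26, 2066

The 15th occurrence is 14 intervals after the first: 14 × 21 = 294 days after September 5, 2065.
September has 30 days — 25 days to the end of September leaves 269.
October has 31 days (238 left).
November has 30 days (208 left).
December has 31 days (177 left).
January has 31 days (146 left).
February has 28 days (118 left).
March has 31 days (87 left).
April has 30 days (57 left).
May has 31 days (26 left).
26 days into June → June 26, 2066.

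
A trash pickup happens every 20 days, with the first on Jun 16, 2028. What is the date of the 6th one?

The 6th occurrence is 5 intervals after the first: 5 × 20 = 100 days after Jun 16, 2028.
Jun has 30 days — 14 days to the end of Jun leaves 86.
Jul has 31 days (55 left).
Aug has 31 days (24 left).
24 days into Sep → Sep 24, 2028.

Sep 24, 2028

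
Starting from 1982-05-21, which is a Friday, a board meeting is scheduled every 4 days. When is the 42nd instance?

1982-11-01

The 42nd occurrence is 41 intervals after the first: 41 × 4 = 164 days after 1982-05-21.
May has 31 days — 10 days to the end of May leaves 154.
June has 30 days (124 left).
July has 31 days (93 left).
August has 31 days (62 left).
September has 30 days (32 left).
October has 31 days (1 left).
1 day into November → 1982-11-01.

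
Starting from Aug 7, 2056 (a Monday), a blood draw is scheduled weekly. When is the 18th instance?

Dec 4, 2056

The 18th occurrence is 17 intervals after the first: 17 × 7 = 119 days after Aug 7, 2056.
Aug has 31 days — 24 days to the end of Aug leaves 95.
Sep has 30 days (65 left).
Oct has 31 days (34 left).
Nov has 30 days (4 left).
4 days into Dec → Dec 4, 2056.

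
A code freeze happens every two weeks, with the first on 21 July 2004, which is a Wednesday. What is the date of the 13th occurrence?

The 13th occurrence is 12 intervals after the first: 12 × 14 = 168 days after 21 July 2004.
July has 31 days — 10 days to the end of July leaves 158.
August has 31 days (127 left).
September has 30 days (97 left).
October has 31 days (66 left).
November has 30 days (36 left).
December has 31 days (5 left).
5 days into January → 5 January 2005.

5 January 2005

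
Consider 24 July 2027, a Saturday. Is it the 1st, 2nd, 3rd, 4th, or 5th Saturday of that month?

4th

Day 24 falls in week ⌈24/7⌉ of the month.
Days 1–7 hold the 1st Saturday, 8–14 the 2nd, 15–21 the 3rd, 22–28 the 4th, 29–31 the 5th.
24 is in the range for the 4th.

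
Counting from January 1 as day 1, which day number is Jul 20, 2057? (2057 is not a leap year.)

201

Days in months before Jul: 31 + 28 + 31 + 30 + 31 + 30 = 181.
Plus 20 days into Jul → day 201.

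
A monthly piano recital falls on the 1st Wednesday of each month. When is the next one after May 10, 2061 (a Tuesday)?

May 2061 starts on a Sunday, so its 1st Wednesday is May 4, 2061 (3 days in).
That is not after May 10, 2061, so look at Jun 2061.
Jun 2061 starts on a Wednesday, so its 1st Wednesday is Jun 1, 2061.

Jun 1, 2061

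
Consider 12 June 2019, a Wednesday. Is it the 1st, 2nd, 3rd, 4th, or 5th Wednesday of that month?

Day 12 falls in week ⌈12/7⌉ of the month.
Days 1–7 hold the 1st Wednesday, 8–14 the 2nd, 15–21 the 3rd, 22–28 the 4th, 29–31 the 5th.
12 is in the range for the 2nd.

2nd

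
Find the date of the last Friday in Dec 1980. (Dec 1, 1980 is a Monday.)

Dec 1980 begins on a Monday, so the first Friday is Dec 5 (4 days later).
Dec 1980 has 31 days. Adding weeks: 5, 12, 19, 26 — the last one ≤ 31 is the 26th.

Dec 26, 1980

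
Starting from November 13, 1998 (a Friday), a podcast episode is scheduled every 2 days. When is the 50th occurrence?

February 19, 1999

The 50th occurrence is 49 intervals after the first: 49 × 2 = 98 days after November 13, 1998.
November has 30 days — 17 days to the end of November leaves 81.
December has 31 days (50 left).
January has 31 days (19 left).
19 days into February → February 19, 1999.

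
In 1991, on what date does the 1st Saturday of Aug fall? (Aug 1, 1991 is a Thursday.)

Aug 3, 1991

Aug 1991 begins on a Thursday, so the first Saturday is Aug 3 (2 days later).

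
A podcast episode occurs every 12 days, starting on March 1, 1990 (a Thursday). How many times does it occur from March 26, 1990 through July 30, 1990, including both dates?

Occurrences land 12·i days after March 1, 1990 for i = 0, 1, 2, …
March 26, 1990 is 25 days after the start; 25 ÷ 12 = 2 remainder 1; since the remainder is 1, round up to i = 3. First occurrence in the window: #4 on April 6, 1990 (3×12 = 36 days in).
July 30, 1990 is 151 days after the start; 151 ÷ 12 = 12 remainder 7. Last occurrence in the window: #13 on July 23, 1990.
Occurrences #4 through #13: 10 in total.

10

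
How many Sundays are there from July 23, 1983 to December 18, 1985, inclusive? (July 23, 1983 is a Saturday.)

126

July 23, 1983 is a Saturday; the first Sunday on or after it is July 24, 1983 (1 day later).
From July 24, 1983 to December 18, 1985: 160 + 366 + 352 = 878 days (rest of 1983, 1984, to December 18, 1985 in 1985).
878 ÷ 7 = 125 full weeks with remainder 3, so 125 more Sundays after the first → 126.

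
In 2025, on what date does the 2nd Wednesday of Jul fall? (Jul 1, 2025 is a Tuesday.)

Jul 9, 2025

Jul 2025 begins on a Tuesday, so the first Wednesday is Jul 2 (1 day later).
The 2nd Wednesday is 1 weeks later: 2 + 7 = 9.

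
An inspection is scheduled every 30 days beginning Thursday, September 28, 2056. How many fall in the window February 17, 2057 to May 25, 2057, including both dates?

3

Occurrences land 30·i days after September 28, 2056 for i = 0, 1, 2, …
February 17, 2057 is 142 days after the start; 142 ÷ 30 = 4 remainder 22; since the remainder is 22, round up to i = 5. First occurrence in the window: #6 on February 25, 2057 (5×30 = 150 days in).
May 25, 2057 is 239 days after the start; 239 ÷ 30 = 7 remainder 29. Last occurrence in the window: #8 on April 26, 2057.
Occurrences #6 through #8: 3 in total.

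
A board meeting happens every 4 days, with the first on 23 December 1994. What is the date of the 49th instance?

3 July 1995

The 49th occurrence is 48 intervals after the first: 48 × 4 = 192 days after 23 December 1994.
December has 31 days — 8 days to the end of December leaves 184.
January has 31 days (153 left).
February has 28 days (125 left).
March has 31 days (94 left).
April has 30 days (64 left).
May has 31 days (33 left).
June has 30 days (3 left).
3 days into July → 3 July 1995.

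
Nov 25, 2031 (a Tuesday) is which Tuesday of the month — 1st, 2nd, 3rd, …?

4th

Day 25 falls in week ⌈25/7⌉ of the month.
Days 1–7 hold the 1st Tuesday, 8–14 the 2nd, 15–21 the 3rd, 22–28 the 4th, 29–31 the 5th.
25 is in the range for the 4th.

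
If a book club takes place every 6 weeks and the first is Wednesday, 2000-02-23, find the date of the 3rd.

The 3rd occurrence is 2 intervals after the first: 2 × 42 = 84 days after 2000-02-23.
February has 29 days — 6 days to the end of February leaves 78.
March has 31 days (47 left).
April has 30 days (17 left).
17 days into May → 2000-05-17.

2000-05-17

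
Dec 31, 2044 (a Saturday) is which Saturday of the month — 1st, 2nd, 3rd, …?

Day 31 falls in week ⌈31/7⌉ of the month.
Days 1–7 hold the 1st Saturday, 8–14 the 2nd, 15–21 the 3rd, 22–28 the 4th, 29–31 the 5th.
31 is in the range for the 5th.

5th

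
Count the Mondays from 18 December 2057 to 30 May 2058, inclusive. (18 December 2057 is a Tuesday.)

23

18 December 2057 is a Tuesday; the first Monday on or after it is 24 December 2057 (6 days later).
From 24 December 2057 to 30 May 2058: 7 + 31 + 28 + 31 + 30 + 30 = 157 days (rest of December, January, February, March, April, May).
157 ÷ 7 = 22 full weeks with remainder 3, so 22 more Mondays after the first → 23.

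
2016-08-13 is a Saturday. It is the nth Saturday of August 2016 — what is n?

2nd

Day 13 falls in week ⌈13/7⌉ of the month.
Days 1–7 hold the 1st Saturday, 8–14 the 2nd, 15–21 the 3rd, 22–28 the 4th, 29–31 the 5th.
13 is in the range for the 2nd.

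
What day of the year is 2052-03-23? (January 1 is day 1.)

Days in months before March: 31 + 29 = 60.
Plus 23 days into March → day 83.

83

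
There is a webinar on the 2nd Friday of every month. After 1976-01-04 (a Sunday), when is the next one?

1976-01-09

January 1976 starts on a Thursday; its first Friday is the 2nd, so the 2nd Friday is the 9th — 1976-01-09.
1976-01-09 is after 1976-01-04, so that is the next one.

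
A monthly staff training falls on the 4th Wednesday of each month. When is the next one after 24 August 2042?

27 August 2042

August 2042 starts on a Friday; its first Wednesday is the 6th, so the 4th Wednesday is the 27th — 27 August 2042.
27 August 2042 is after 24 August 2042, so that is the next one.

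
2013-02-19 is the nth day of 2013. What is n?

Days in months before February: 31 = 31.
Plus 19 days into February → day 50.

50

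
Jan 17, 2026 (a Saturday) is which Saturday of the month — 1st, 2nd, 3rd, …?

Day 17 falls in week ⌈17/7⌉ of the month.
Days 1–7 hold the 1st Saturday, 8–14 the 2nd, 15–21 the 3rd, 22–28 the 4th, 29–31 the 5th.
17 is in the range for the 3rd.

3rd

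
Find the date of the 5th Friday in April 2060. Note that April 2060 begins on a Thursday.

April 2060 begins on a Thursday, so the first Friday is April 2 (1 day later).
The 5th Friday is 4 weeks later: 2 + 28 = 30.

April 30, 2060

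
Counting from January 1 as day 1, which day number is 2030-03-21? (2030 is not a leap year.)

Days in months before March: 31 + 28 = 59.
Plus 21 days into March → day 80.

80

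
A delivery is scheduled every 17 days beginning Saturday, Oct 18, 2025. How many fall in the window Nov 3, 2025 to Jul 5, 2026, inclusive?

15

Occurrences land 17·i days after Oct 18, 2025 for i = 0, 1, 2, …
Nov 3, 2025 is 16 days after the start; 16 ÷ 17 = 0 remainder 16; since the remainder is 16, round up to i = 1. First occurrence in the window: #2 on Nov 4, 2025 (1×17 = 17 days in).
Jul 5, 2026 is 260 days after the start; 260 ÷ 17 = 15 remainder 5. Last occurrence in the window: #16 on Jun 30, 2026.
Occurrences #2 through #16: 15 in total.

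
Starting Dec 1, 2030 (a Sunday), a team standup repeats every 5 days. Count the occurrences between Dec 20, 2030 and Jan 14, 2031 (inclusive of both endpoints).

5

Occurrences land 5·i days after Dec 1, 2030 for i = 0, 1, 2, …
Dec 20, 2030 is 19 days after the start; 19 ÷ 5 = 3 remainder 4; since the remainder is 4, round up to i = 4. First occurrence in the window: #5 on Dec 21, 2030 (4×5 = 20 days in).
Jan 14, 2031 is 44 days after the start; 44 ÷ 5 = 8 remainder 4. Last occurrence in the window: #9 on Jan 10, 2031.
Occurrences #5 through #9: 5 in total.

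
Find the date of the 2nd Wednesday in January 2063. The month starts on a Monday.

January 2063 begins on a Monday, so the first Wednesday is January 3 (2 days later).
The 2nd Wednesday is 1 weeks later: 3 + 7 = 10.

2063-01-10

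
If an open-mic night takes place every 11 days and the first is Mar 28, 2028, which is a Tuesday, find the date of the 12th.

The 12th occurrence is 11 intervals after the first: 11 × 11 = 121 days after Mar 28, 2028.
Mar has 31 days — 3 days to the end of Mar leaves 118.
Apr has 30 days (88 left).
May has 31 days (57 left).
Jun has 30 days (27 left).
27 days into Jul → Jul 27, 2028.

Jul 27, 2028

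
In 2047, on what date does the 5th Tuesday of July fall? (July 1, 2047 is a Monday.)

July 2047 begins on a Monday, so the first Tuesday is July 2 (1 day later).
The 5th Tuesday is 4 weeks later: 2 + 28 = 30.

30 July 2047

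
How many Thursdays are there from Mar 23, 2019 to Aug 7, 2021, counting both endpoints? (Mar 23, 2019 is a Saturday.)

124

Mar 23, 2019 is a Saturday; the first Thursday on or after it is Mar 28, 2019 (5 days later).
From Mar 28, 2019 to Aug 7, 2021: 278 + 366 + 219 = 863 days (rest of 2019, 2020, to Aug 7, 2021 in 2021).
863 ÷ 7 = 123 full weeks with remainder 2, so 123 more Thursdays after the first → 124.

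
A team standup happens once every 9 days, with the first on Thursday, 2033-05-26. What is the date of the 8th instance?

2033-07-28

The 8th occurrence is 7 intervals after the first: 7 × 9 = 63 days after 2033-05-26.
May has 31 days — 5 days to the end of May leaves 58.
June has 30 days (28 left).
28 days into July → 2033-07-28.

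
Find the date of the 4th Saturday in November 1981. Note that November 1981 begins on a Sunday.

November 1981 begins on a Sunday, so the first Saturday is November 7 (6 days later).
The 4th Saturday is 3 weeks later: 7 + 21 = 28.

28 November 1981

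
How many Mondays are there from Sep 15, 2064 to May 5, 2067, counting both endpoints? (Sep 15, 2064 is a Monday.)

Sep 15, 2064 is a Monday; the first Monday on or after it is Sep 15, 2064.
From Sep 15, 2064 to May 5, 2067: 107 + 365 + 365 + 125 = 962 days (rest of 2064, 2065, 2066, to May 5, 2067 in 2067).
962 ÷ 7 = 137 full weeks with remainder 3, so 137 more Mondays after the first → 138.

138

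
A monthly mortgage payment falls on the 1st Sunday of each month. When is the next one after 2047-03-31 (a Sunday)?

March 2047 starts on a Friday, so its 1st Sunday is 2047-03-03 (2 days in).
That is not after 2047-03-31, so look at April 2047.
April 2047 starts on a Monday, so its 1st Sunday is 2047-04-07 (6 days in).

2047-04-07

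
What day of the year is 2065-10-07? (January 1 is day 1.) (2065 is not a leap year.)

Days in months before October: 31 + 28 + 31 + 30 + 31 + 30 + 31 + 31 + 30 = 273.
Plus 7 days into October → day 280.

280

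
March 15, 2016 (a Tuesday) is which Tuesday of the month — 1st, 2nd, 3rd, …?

3rd

Day 15 falls in week ⌈15/7⌉ of the month.
Days 1–7 hold the 1st Tuesday, 8–14 the 2nd, 15–21 the 3rd, 22–28 the 4th, 29–31 the 5th.
15 is in the range for the 3rd.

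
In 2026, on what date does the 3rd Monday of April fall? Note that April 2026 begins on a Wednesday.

April 2026 begins on a Wednesday, so the first Monday is April 6 (5 days later).
The 3rd Monday is 2 weeks later: 6 + 14 = 20.

20 April 2026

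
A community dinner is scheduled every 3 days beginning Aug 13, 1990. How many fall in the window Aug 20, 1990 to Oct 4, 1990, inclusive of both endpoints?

Occurrences land 3·i days after Aug 13, 1990 for i = 0, 1, 2, …
Aug 20, 1990 is 7 days after the start; 7 ÷ 3 = 2 remainder 1; since the remainder is 1, round up to i = 3. First occurrence in the window: #4 on Aug 22, 1990 (3×3 = 9 days in).
Oct 4, 1990 is 52 days after the start; 52 ÷ 3 = 17 remainder 1. Last occurrence in the window: #18 on Oct 3, 1990.
Occurrences #4 through #18: 15 in total.

15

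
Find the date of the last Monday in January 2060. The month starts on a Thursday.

January 2060 begins on a Thursday, so the first Monday is January 5 (4 days later).
January 2060 has 31 days. Adding weeks: 5, 12, 19, 26 — the last one ≤ 31 is the 26th.

January 26, 2060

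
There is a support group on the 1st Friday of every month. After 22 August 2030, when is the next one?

August 2030 starts on a Thursday, so its 1st Friday is 2 August 2030 (1 day in).
That is not after 22 August 2030, so look at September 2030.
September 2030 starts on a Sunday, so its 1st Friday is 6 September 2030 (5 days in).

6 September 2030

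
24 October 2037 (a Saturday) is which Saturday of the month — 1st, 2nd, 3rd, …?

Day 24 falls in week ⌈24/7⌉ of the month.
Days 1–7 hold the 1st Saturday, 8–14 the 2nd, 15–21 the 3rd, 22–28 the 4th, 29–31 the 5th.
24 is in the range for the 4th.

4th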